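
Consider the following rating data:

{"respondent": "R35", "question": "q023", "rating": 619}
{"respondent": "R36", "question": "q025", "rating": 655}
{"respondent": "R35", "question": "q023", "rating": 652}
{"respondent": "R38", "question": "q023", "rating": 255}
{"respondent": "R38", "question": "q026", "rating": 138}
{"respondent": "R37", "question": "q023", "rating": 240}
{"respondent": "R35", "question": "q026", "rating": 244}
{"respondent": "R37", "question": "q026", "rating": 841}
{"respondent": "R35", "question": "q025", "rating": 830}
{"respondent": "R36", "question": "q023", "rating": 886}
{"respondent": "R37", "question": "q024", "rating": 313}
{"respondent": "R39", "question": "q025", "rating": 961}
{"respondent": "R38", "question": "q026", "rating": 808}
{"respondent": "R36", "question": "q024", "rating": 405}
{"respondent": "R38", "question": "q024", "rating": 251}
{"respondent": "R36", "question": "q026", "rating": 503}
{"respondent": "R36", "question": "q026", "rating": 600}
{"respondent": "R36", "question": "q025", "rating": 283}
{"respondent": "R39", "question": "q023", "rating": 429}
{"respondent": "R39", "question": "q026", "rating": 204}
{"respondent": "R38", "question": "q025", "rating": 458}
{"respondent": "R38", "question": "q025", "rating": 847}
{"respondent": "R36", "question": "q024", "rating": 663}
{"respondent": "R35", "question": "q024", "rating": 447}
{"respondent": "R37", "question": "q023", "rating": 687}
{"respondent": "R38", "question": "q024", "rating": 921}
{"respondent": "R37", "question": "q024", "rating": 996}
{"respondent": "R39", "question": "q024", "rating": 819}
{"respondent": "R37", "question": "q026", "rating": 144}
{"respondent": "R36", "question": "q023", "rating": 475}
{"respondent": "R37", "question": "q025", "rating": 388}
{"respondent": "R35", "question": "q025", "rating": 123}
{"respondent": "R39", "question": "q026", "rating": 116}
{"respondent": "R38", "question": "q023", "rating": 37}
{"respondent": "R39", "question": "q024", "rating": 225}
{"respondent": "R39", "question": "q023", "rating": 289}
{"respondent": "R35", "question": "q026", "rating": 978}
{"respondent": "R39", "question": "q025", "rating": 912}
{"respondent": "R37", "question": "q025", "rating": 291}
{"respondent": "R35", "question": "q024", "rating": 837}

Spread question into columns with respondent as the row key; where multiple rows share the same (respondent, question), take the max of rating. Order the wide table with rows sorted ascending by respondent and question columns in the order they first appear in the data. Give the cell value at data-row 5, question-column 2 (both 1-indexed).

961

With rows sorted ascending by respondent, row 5 is respondent=R39. question columns in first-appearance order: q023, q025, q026, q024; column 2 is q025.
Long rows with respondent=R39, question=q025: max(961, 912) = 961.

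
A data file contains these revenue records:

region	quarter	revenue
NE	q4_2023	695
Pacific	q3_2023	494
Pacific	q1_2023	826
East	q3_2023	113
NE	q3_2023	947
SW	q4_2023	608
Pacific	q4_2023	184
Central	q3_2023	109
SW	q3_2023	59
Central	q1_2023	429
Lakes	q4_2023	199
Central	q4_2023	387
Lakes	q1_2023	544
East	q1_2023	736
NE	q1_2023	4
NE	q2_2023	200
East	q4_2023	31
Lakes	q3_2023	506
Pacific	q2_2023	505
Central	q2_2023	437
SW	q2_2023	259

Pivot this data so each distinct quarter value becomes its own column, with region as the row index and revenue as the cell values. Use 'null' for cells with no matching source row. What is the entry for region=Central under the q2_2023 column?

437

The long row with region=Central, quarter=q2_2023 has revenue=437.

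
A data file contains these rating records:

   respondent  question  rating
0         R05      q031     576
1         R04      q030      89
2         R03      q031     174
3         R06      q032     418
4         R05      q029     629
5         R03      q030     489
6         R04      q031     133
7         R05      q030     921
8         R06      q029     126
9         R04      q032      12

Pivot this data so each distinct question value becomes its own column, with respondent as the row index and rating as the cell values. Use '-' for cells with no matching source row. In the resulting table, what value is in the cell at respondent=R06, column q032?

418

The long row with respondent=R06, question=q032 has rating=418.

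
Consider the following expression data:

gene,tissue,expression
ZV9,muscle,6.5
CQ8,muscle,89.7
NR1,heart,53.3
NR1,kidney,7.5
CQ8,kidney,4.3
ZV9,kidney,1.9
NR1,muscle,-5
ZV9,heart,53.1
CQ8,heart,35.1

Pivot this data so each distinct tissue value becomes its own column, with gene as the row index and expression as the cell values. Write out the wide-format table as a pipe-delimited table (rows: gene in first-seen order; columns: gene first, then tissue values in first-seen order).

| gene | muscle | heart | kidney |
| ZV9 | 6.5 | 53.1 | 1.9 |
| CQ8 | 89.7 | 35.1 | 4.3 |
| NR1 | -5 | 53.3 | 7.5 |

Columns: gene plus the 3 distinct tissue values (muscle, heart, kidney).
For example, row ZV9 column muscle takes expression=6.5 from the long row (ZV9, muscle).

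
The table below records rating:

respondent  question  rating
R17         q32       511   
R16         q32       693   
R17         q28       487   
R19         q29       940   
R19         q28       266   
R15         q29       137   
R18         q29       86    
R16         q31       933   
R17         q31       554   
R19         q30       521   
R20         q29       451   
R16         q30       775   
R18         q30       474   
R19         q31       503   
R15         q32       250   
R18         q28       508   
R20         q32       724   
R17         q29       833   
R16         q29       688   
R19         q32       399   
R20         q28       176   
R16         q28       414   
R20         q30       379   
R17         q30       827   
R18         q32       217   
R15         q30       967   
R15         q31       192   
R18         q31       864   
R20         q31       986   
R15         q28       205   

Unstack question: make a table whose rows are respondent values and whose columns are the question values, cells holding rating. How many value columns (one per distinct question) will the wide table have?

5

5 distinct question values: q28, q29, q30, q31, q32.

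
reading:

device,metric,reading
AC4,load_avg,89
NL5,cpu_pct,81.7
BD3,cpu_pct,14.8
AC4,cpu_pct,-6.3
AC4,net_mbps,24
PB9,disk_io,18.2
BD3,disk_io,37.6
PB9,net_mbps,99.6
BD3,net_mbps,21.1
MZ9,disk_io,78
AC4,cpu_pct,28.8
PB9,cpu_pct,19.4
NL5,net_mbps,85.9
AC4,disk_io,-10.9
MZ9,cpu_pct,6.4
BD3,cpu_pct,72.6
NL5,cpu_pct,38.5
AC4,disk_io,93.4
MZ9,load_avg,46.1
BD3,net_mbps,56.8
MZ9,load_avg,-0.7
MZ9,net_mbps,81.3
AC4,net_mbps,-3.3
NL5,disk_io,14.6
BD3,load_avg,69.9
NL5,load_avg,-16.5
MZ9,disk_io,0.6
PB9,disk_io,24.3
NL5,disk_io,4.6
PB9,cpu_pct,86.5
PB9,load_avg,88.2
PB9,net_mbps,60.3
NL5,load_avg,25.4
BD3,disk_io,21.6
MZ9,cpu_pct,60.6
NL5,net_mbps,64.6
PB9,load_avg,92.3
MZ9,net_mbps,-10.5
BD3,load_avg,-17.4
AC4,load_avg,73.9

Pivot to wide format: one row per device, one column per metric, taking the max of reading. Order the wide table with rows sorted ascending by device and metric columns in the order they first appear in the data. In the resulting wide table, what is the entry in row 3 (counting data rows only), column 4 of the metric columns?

With rows sorted ascending by device, row 3 is device=MZ9. metric columns in first-appearance order: load_avg, cpu_pct, net_mbps, disk_io; column 4 is disk_io.
Long rows with device=MZ9, metric=disk_io: max(78, 0.6) = 78.

78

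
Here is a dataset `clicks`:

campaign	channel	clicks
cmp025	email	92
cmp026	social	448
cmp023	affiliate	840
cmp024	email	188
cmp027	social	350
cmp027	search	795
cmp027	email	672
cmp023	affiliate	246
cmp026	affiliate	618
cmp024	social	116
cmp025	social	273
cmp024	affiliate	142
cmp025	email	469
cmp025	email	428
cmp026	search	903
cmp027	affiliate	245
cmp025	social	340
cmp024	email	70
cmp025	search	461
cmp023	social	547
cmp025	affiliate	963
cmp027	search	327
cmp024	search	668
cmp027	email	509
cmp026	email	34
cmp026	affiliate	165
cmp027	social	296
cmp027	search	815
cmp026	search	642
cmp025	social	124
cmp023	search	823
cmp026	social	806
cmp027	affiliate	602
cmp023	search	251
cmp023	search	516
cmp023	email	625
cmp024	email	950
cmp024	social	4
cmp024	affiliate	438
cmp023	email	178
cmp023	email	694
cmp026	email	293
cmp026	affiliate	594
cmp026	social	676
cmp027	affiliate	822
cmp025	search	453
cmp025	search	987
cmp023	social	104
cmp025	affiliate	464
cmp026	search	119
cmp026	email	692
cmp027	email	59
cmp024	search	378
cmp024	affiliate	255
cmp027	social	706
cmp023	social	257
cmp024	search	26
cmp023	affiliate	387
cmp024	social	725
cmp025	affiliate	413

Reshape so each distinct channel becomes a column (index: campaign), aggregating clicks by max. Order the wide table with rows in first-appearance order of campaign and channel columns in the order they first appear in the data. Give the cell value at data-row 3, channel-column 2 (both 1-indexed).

With rows in first-appearance order of campaign, row 3 is campaign=cmp023. channel columns in first-appearance order: email, social, affiliate, search; column 2 is social.
Long rows with campaign=cmp023, channel=social: max(547, 104, 257) = 547.

547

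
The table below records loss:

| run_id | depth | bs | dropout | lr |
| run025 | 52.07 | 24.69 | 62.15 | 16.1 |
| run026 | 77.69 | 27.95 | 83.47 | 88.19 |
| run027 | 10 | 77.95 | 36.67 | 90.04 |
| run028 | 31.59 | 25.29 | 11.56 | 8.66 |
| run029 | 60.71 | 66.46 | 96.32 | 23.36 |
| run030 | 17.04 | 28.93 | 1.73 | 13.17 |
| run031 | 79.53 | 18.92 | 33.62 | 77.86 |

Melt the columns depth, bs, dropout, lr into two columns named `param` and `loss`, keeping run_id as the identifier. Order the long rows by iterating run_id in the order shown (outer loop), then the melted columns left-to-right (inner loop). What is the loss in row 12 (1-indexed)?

28 rows total (7 × 4). Row 12: index ⌊(12-1)/4⌋ = 2 into run_id → run027; (12-1) mod 4 = 3 into the melted columns → lr.
So row 12 is (run027, lr, 90.04); loss = 90.04.

90.04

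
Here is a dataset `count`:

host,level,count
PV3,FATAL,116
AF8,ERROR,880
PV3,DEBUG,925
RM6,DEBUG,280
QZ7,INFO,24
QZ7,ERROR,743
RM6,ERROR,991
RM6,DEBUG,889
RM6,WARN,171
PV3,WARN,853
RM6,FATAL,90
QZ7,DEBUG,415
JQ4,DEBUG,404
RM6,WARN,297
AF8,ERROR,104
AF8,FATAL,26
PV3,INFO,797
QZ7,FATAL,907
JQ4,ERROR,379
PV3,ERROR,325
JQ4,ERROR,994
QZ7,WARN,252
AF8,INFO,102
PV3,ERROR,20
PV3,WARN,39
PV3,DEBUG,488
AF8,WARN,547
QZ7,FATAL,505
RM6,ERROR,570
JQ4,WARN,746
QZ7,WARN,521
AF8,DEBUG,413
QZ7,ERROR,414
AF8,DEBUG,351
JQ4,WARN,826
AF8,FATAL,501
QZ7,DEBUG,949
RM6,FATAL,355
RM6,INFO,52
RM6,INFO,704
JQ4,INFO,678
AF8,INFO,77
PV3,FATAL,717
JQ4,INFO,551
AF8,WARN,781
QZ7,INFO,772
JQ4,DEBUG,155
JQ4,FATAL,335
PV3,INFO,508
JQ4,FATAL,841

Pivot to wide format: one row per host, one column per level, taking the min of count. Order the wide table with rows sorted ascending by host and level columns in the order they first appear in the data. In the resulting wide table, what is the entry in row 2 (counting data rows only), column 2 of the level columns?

379

With rows sorted ascending by host, row 2 is host=JQ4. level columns in first-appearance order: FATAL, ERROR, DEBUG, INFO, WARN; column 2 is ERROR.
Long rows with host=JQ4, level=ERROR: min(379, 994) = 379.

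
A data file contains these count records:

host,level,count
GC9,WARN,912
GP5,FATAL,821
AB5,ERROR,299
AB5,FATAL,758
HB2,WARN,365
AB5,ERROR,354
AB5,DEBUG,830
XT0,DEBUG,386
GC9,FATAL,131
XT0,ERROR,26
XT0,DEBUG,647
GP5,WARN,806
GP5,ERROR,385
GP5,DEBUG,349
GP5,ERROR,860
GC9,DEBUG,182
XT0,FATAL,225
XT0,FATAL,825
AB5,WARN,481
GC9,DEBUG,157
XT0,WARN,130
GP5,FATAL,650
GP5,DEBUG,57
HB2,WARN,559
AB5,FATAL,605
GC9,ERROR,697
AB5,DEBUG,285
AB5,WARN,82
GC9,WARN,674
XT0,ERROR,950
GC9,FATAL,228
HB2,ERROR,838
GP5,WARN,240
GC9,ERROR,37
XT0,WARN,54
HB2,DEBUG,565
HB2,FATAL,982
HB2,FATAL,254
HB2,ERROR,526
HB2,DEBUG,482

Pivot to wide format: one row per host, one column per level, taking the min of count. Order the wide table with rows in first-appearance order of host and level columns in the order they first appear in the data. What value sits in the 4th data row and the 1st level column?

With rows in first-appearance order of host, row 4 is host=HB2. level columns in first-appearance order: WARN, FATAL, ERROR, DEBUG; column 1 is WARN.
Long rows with host=HB2, level=WARN: min(365, 559) = 365.

365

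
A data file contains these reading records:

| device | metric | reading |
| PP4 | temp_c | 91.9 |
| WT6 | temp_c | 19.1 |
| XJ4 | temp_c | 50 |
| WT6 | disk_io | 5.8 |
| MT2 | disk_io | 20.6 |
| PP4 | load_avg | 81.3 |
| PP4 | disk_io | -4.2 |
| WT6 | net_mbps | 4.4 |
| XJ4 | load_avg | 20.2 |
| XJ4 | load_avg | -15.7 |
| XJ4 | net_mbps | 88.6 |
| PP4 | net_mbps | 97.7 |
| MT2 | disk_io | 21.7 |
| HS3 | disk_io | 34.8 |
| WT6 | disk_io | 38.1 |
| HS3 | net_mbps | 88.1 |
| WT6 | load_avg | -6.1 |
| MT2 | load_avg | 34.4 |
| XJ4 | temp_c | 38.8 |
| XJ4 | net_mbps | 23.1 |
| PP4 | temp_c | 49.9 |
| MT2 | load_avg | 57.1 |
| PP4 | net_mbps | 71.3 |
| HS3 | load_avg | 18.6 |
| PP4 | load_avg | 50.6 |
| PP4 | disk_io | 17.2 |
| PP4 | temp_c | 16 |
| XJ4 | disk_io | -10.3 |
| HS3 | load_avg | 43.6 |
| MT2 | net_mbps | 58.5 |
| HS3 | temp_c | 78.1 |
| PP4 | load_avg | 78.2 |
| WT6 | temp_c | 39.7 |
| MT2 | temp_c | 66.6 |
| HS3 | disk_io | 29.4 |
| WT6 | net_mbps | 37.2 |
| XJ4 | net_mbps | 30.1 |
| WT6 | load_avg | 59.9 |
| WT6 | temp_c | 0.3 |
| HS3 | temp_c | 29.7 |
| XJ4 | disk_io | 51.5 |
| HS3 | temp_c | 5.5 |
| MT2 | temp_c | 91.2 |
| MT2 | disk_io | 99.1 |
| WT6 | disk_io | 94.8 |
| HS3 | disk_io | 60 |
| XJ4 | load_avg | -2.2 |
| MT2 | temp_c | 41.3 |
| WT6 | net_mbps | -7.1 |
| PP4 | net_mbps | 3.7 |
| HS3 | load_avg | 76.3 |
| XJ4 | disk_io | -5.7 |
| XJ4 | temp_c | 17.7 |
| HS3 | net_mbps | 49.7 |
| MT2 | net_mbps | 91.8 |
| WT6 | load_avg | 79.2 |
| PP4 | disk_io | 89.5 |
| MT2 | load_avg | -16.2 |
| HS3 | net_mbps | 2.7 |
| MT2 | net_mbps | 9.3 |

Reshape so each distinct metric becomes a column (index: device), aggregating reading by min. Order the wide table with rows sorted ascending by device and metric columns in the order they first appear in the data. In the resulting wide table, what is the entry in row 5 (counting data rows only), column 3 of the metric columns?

-15.7

With rows sorted ascending by device, row 5 is device=XJ4. metric columns in first-appearance order: temp_c, disk_io, load_avg, net_mbps; column 3 is load_avg.
Long rows with device=XJ4, metric=load_avg: min(20.2, -15.7, -2.2) = -15.7.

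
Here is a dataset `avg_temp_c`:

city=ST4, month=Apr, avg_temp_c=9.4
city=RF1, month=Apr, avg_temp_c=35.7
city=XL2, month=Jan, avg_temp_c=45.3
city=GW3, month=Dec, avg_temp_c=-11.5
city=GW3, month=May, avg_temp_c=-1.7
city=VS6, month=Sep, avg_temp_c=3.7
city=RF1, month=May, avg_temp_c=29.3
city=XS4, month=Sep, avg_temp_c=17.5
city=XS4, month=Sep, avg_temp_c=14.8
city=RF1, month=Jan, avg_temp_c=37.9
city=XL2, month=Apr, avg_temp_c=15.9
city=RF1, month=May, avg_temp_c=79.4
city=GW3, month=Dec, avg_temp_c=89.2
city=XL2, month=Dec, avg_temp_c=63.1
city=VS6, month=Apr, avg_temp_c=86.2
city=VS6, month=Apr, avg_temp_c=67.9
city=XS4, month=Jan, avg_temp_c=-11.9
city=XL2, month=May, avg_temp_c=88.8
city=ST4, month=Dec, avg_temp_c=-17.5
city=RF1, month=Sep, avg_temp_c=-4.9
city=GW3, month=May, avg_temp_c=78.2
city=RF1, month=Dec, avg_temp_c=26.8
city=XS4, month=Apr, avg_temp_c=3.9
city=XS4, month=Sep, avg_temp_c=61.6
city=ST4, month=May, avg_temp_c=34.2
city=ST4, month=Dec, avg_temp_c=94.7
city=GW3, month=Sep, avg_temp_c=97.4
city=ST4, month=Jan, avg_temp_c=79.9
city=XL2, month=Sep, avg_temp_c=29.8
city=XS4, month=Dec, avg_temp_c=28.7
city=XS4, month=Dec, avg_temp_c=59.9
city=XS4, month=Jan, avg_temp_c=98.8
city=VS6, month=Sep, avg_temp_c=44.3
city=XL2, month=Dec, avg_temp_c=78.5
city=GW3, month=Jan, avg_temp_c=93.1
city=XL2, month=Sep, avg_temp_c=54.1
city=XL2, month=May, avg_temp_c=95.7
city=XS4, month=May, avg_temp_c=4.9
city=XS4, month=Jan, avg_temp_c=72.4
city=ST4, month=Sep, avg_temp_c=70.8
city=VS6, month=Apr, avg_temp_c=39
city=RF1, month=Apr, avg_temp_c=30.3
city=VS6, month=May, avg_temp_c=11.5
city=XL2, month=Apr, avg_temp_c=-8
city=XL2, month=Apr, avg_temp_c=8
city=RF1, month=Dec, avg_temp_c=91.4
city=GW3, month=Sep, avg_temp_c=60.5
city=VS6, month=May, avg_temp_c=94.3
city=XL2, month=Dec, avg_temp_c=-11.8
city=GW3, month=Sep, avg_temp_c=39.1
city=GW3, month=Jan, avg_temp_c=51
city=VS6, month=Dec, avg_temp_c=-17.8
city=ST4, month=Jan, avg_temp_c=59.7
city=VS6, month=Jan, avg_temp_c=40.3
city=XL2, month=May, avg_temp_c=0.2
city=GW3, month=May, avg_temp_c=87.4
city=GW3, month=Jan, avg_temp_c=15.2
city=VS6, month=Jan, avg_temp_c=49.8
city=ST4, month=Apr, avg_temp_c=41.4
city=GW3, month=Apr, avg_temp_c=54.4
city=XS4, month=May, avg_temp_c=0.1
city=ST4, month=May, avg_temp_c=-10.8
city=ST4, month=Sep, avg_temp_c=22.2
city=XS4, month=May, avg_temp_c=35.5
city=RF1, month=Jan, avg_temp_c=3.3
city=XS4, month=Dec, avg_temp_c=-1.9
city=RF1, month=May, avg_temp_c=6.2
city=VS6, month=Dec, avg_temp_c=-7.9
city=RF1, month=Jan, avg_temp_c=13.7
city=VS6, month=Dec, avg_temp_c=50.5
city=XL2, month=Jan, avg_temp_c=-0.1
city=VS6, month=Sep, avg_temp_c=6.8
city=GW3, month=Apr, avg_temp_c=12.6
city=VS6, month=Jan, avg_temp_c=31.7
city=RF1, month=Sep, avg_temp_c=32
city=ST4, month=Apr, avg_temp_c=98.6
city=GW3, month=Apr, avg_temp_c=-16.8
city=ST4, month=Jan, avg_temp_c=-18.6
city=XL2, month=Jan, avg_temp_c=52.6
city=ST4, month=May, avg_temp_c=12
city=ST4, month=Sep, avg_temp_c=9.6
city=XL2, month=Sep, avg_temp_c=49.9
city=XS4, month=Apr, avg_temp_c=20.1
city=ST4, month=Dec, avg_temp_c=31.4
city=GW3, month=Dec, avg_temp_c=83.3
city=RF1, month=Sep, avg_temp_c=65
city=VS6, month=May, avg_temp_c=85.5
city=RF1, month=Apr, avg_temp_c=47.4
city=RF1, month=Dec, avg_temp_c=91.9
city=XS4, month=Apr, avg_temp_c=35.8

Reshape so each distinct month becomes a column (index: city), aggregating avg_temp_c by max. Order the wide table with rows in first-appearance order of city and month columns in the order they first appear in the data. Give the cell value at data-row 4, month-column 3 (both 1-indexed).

With rows in first-appearance order of city, row 4 is city=GW3. month columns in first-appearance order: Apr, Jan, Dec, May, Sep; column 3 is Dec.
Long rows with city=GW3, month=Dec: max(-11.5, 89.2, 83.3) = 89.2.

89.2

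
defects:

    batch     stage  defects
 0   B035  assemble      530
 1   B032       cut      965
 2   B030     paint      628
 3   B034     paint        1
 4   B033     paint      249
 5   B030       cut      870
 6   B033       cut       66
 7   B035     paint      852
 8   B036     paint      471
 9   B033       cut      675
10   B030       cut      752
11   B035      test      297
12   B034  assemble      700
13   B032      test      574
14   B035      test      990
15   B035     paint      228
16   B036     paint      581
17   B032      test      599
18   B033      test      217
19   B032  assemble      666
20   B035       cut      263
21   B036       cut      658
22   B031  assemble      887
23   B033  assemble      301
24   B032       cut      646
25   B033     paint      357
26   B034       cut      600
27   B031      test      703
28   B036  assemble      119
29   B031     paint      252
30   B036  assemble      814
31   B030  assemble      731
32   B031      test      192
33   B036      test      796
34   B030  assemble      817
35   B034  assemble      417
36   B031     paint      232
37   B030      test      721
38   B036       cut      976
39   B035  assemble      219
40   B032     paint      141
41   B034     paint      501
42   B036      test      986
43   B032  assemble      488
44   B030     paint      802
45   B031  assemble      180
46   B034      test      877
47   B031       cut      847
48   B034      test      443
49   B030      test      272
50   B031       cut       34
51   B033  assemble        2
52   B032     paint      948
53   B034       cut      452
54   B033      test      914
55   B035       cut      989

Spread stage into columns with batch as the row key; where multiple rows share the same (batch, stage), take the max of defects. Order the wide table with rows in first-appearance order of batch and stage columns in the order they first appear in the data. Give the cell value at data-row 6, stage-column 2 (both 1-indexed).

976

With rows in first-appearance order of batch, row 6 is batch=B036. stage columns in first-appearance order: assemble, cut, paint, test; column 2 is cut.
Long rows with batch=B036, stage=cut: max(658, 976) = 976.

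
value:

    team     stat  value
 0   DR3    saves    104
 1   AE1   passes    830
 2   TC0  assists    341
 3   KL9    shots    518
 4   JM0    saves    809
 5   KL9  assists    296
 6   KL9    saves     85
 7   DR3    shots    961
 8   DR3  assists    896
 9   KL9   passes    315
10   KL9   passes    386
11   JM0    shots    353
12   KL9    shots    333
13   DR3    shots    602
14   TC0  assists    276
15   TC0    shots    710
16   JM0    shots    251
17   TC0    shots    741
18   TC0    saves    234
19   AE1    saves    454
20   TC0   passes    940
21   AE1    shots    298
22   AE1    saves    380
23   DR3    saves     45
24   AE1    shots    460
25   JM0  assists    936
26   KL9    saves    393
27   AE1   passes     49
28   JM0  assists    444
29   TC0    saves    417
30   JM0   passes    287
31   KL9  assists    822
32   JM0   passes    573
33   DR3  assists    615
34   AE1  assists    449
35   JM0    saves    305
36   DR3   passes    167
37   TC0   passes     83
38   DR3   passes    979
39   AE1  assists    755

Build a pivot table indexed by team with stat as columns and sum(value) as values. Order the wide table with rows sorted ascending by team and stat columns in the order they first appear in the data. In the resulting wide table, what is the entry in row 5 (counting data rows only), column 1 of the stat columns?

With rows sorted ascending by team, row 5 is team=TC0. stat columns in first-appearance order: saves, passes, assists, shots; column 1 is saves.
Long rows with team=TC0, stat=saves: 234 + 417 = 651.

651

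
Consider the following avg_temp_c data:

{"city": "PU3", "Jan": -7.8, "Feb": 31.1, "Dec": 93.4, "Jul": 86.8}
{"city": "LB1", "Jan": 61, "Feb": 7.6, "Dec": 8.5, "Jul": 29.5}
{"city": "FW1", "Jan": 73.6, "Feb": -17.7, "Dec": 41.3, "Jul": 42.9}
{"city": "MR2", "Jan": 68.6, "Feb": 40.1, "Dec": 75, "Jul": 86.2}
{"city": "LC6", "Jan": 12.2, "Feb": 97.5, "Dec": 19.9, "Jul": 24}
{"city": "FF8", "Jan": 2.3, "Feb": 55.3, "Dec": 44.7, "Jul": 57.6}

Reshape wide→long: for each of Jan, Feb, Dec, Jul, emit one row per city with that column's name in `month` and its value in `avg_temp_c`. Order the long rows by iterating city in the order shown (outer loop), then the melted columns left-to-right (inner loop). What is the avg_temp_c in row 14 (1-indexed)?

24 rows total (6 × 4). Row 14: index ⌊(14-1)/4⌋ = 3 into city → MR2; (14-1) mod 4 = 1 into the melted columns → Feb.
So row 14 is (MR2, Feb, 40.1); avg_temp_c = 40.1.

40.1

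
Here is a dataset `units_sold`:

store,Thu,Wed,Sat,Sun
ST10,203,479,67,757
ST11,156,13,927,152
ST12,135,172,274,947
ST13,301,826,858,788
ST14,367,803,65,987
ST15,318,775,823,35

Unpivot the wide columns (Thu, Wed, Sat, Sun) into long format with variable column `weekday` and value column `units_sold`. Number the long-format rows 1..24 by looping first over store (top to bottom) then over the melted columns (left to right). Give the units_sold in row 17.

24 rows total (6 × 4). Row 17: index ⌊(17-1)/4⌋ = 4 into store → ST14; (17-1) mod 4 = 0 into the melted columns → Thu.
So row 17 is (ST14, Thu, 367); units_sold = 367.

367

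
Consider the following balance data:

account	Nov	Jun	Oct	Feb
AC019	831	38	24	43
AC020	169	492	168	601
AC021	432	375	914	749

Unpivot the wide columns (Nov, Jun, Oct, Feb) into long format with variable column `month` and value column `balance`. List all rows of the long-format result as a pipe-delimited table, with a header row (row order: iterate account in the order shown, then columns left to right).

| account | month | balance |
| AC019 | Nov | 831 |
| AC019 | Jun | 38 |
| AC019 | Oct | 24 |
| AC019 | Feb | 43 |
| AC020 | Nov | 169 |
| AC020 | Jun | 492 |
| AC020 | Oct | 168 |
| AC020 | Feb | 601 |
| AC021 | Nov | 432 |
| AC021 | Jun | 375 |
| AC021 | Oct | 914 |
| AC021 | Feb | 749 |

Each (account, column) pair becomes one row: 3 × 4 = 12 rows.
For example, (AC019, Nov) → balance=831.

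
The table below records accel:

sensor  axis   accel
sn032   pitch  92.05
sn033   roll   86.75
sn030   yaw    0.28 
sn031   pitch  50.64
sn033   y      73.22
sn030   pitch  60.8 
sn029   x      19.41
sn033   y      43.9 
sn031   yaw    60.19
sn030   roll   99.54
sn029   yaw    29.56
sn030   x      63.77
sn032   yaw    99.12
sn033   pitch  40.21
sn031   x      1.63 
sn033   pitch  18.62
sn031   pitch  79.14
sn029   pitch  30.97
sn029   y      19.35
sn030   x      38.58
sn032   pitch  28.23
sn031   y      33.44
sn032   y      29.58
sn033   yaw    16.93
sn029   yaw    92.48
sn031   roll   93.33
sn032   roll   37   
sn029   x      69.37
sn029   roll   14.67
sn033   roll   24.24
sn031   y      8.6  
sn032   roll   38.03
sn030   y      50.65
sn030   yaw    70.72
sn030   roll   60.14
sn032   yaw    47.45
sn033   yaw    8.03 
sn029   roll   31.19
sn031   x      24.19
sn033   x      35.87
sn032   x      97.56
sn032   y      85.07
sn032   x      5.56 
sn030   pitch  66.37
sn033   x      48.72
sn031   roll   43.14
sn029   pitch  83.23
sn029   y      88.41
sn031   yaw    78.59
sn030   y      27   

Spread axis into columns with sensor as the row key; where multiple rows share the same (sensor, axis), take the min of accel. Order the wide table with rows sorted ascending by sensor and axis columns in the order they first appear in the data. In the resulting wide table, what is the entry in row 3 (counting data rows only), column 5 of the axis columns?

With rows sorted ascending by sensor, row 3 is sensor=sn031. axis columns in first-appearance order: pitch, roll, yaw, y, x; column 5 is x.
Long rows with sensor=sn031, axis=x: min(1.63, 24.19) = 1.63.

1.63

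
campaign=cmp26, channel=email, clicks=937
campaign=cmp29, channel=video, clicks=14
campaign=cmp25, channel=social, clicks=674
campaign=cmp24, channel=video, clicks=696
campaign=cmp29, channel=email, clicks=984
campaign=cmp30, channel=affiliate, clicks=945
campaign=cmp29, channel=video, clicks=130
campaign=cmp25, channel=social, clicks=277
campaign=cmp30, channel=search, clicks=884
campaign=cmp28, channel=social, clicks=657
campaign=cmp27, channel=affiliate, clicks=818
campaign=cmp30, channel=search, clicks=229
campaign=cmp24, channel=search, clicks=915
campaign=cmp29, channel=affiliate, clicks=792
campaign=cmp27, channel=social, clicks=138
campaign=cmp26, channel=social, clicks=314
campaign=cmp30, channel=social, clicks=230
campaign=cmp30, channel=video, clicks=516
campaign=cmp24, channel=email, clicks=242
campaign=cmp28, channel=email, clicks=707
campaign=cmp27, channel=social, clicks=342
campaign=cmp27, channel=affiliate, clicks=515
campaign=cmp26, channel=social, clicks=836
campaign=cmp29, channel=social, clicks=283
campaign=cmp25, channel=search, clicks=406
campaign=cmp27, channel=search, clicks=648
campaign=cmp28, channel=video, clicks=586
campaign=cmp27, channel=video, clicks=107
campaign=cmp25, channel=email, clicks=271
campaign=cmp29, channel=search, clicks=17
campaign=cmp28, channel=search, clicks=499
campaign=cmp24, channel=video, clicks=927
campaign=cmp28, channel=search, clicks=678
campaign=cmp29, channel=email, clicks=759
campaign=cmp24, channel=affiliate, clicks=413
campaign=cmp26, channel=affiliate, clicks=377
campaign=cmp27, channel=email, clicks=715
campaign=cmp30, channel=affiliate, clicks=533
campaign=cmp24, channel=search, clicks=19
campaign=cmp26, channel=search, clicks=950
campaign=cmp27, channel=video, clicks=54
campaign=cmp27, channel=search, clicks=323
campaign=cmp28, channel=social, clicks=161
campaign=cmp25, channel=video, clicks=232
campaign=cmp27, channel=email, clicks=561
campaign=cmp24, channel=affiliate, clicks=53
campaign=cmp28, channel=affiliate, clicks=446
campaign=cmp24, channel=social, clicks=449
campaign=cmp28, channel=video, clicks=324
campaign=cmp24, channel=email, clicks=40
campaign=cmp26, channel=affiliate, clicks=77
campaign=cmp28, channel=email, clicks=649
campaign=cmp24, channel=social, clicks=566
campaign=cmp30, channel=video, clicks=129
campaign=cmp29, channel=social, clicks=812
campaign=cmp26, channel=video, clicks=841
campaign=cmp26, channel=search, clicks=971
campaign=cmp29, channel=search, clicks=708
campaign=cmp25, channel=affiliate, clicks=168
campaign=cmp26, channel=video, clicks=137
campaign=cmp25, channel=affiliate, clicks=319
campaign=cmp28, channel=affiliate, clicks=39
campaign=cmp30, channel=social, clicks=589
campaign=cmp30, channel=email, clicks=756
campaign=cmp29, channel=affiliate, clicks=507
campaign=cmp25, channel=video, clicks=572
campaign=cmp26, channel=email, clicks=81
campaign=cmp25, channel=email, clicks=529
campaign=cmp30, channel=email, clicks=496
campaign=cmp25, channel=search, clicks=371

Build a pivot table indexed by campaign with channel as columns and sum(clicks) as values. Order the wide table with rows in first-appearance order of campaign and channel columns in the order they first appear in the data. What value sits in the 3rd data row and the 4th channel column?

487

With rows in first-appearance order of campaign, row 3 is campaign=cmp25. channel columns in first-appearance order: email, video, social, affiliate, search; column 4 is affiliate.
Long rows with campaign=cmp25, channel=affiliate: 168 + 319 = 487.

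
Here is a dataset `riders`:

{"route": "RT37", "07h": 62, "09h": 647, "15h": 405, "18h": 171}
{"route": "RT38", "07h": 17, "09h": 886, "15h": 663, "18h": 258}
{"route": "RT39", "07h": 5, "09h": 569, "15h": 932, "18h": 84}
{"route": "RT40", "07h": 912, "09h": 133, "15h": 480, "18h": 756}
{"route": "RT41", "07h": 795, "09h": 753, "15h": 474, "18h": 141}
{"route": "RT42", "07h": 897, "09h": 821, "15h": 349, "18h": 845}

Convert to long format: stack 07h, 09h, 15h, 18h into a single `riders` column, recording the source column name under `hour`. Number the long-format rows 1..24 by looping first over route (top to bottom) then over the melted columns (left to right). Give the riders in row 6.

24 rows total (6 × 4). Row 6: index ⌊(6-1)/4⌋ = 1 into route → RT38; (6-1) mod 4 = 1 into the melted columns → 09h.
So row 6 is (RT38, 09h, 886); riders = 886.

886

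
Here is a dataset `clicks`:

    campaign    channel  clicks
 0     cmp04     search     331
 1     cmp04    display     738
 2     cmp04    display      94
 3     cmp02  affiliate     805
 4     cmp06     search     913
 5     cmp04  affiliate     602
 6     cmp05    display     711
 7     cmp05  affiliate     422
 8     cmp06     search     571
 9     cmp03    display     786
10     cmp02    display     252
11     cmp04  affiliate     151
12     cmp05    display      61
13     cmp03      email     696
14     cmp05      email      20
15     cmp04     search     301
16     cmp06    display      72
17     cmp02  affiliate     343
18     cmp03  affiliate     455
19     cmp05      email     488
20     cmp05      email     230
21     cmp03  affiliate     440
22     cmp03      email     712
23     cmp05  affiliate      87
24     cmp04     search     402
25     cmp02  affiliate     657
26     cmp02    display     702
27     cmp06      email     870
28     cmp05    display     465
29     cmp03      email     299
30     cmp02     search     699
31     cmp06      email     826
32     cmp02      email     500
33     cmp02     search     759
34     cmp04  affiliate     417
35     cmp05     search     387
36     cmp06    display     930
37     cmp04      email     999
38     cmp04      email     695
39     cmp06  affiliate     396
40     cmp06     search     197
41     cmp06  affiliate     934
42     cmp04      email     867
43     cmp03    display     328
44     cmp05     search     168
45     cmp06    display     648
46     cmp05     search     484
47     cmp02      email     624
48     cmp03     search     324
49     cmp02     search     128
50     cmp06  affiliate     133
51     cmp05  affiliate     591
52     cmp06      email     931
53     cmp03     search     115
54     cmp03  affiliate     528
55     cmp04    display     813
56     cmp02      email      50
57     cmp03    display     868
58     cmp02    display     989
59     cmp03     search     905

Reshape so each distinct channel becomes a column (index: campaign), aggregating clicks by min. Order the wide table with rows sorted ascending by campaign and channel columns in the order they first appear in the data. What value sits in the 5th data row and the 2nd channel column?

72

With rows sorted ascending by campaign, row 5 is campaign=cmp06. channel columns in first-appearance order: search, display, affiliate, email; column 2 is display.
Long rows with campaign=cmp06, channel=display: min(72, 930, 648) = 72.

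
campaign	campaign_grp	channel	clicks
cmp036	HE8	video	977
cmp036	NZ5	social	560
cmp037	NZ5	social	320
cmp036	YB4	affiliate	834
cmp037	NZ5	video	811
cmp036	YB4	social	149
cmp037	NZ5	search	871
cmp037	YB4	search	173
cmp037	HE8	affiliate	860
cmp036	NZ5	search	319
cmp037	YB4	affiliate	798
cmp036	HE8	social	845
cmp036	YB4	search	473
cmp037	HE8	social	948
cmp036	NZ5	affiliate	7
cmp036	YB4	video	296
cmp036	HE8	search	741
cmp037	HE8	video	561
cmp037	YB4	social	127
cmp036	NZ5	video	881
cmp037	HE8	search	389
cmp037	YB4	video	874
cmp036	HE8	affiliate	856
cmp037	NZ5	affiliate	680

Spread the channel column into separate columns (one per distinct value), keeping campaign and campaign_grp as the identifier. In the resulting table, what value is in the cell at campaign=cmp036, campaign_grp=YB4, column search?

473

Wide layout: rows indexed by campaign and campaign_grp, columns are the 4 distinct channel values (video, social, affiliate, search).
Cell (campaign=cmp036, campaign_grp=YB4, channel=search) draws from the long row where campaign=cmp036, campaign_grp=YB4 and channel=search, which has clicks=473.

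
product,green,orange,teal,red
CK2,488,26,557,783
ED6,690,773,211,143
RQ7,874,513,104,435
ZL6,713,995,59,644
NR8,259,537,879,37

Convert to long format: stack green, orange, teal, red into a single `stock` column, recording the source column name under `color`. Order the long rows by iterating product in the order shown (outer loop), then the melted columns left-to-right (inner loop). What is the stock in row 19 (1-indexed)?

879

20 rows total (5 × 4). Row 19: index ⌊(19-1)/4⌋ = 4 into product → NR8; (19-1) mod 4 = 2 into the melted columns → teal.
So row 19 is (NR8, teal, 879); stock = 879.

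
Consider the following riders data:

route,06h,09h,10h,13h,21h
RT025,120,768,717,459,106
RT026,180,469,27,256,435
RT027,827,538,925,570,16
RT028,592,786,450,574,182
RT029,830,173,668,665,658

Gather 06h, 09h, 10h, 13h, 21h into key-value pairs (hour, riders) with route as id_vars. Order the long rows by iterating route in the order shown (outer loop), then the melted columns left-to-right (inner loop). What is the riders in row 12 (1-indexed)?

538

25 rows total (5 × 5). Row 12: index ⌊(12-1)/5⌋ = 2 into route → RT027; (12-1) mod 5 = 1 into the melted columns → 09h.
So row 12 is (RT027, 09h, 538); riders = 538.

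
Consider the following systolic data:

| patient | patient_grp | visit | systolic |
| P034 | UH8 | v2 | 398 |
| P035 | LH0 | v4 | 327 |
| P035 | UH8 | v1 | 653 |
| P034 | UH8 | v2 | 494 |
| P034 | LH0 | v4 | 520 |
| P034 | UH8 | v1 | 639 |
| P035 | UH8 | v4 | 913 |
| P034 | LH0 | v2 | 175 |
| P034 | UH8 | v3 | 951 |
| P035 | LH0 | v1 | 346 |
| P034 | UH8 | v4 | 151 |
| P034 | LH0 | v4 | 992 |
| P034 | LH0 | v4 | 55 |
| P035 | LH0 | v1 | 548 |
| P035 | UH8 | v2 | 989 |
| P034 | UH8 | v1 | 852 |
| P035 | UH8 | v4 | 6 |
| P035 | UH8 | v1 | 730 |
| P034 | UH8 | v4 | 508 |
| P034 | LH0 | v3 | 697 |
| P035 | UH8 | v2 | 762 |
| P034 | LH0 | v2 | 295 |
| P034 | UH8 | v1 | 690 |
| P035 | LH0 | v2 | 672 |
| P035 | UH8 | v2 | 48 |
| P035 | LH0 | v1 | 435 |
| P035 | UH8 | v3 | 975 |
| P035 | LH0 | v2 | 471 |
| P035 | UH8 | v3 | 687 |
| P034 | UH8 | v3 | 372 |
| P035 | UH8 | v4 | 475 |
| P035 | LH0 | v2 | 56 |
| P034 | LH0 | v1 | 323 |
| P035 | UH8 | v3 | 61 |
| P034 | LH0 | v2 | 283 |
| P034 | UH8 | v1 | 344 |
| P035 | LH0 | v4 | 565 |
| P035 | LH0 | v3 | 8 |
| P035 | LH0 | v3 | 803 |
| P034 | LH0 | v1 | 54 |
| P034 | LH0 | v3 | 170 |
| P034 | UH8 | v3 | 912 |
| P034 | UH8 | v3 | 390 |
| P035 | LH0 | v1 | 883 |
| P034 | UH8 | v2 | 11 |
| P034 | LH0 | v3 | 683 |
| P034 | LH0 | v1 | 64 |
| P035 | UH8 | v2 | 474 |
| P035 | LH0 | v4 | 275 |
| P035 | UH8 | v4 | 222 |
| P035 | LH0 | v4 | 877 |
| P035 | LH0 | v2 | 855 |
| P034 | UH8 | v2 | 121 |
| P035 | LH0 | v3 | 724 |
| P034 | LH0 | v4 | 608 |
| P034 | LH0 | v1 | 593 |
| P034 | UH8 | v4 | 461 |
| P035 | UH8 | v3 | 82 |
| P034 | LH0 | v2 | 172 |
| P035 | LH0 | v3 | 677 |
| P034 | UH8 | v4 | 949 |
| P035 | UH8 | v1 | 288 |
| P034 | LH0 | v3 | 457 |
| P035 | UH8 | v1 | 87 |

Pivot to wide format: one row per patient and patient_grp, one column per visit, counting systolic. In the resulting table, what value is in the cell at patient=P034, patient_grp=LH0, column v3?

Rows with patient=P034, patient_grp=LH0 and visit=v3: systolic values are 697, 170, 683, 457.
4 rows match — count = 4.

4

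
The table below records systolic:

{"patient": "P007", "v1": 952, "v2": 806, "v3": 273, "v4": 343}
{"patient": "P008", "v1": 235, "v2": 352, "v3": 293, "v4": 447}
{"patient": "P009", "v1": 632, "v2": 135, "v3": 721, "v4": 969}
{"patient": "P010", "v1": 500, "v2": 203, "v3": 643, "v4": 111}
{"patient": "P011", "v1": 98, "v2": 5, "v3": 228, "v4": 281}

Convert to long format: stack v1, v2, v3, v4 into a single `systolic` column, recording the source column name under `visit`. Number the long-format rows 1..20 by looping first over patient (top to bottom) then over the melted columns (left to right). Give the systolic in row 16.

20 rows total (5 × 4). Row 16: index ⌊(16-1)/4⌋ = 3 into patient → P010; (16-1) mod 4 = 3 into the melted columns → v4.
So row 16 is (P010, v4, 111); systolic = 111.

111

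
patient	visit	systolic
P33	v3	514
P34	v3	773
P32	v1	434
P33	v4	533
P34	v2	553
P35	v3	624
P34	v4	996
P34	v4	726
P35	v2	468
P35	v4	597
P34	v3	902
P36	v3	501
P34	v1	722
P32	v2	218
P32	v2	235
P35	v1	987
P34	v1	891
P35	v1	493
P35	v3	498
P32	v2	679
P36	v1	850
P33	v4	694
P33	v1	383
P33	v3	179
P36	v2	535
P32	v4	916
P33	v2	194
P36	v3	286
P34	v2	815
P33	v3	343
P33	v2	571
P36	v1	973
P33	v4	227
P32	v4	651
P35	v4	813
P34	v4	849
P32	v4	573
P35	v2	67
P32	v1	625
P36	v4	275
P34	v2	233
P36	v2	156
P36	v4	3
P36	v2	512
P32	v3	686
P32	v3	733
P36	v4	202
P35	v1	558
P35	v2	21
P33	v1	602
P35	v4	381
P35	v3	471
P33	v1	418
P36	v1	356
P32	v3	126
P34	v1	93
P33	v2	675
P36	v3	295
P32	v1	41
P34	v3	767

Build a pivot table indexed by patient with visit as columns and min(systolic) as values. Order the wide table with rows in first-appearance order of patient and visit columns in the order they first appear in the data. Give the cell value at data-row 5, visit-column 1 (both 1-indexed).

286

With rows in first-appearance order of patient, row 5 is patient=P36. visit columns in first-appearance order: v3, v1, v4, v2; column 1 is v3.
Long rows with patient=P36, visit=v3: min(501, 286, 295) = 286.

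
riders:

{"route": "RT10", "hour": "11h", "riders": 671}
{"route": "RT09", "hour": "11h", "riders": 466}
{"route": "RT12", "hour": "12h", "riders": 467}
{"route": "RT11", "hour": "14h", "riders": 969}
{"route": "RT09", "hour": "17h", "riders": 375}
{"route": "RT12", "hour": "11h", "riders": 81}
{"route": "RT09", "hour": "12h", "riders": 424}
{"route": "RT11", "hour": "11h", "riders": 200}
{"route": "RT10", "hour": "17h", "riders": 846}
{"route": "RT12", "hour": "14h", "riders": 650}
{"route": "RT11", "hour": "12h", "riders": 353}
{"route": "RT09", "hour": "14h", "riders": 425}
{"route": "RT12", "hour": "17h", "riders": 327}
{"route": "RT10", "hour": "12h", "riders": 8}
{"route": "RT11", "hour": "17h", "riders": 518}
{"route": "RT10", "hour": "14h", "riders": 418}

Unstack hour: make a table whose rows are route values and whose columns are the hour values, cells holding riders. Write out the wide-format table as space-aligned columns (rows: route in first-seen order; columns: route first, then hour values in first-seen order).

Columns: route plus the 4 distinct hour values (11h, 12h, 14h, 17h).
For example, row RT10 column 11h takes riders=671 from the long row (RT10, 11h).

route  11h  12h  14h  17h
RT10   671  8    418  846
RT09   466  424  425  375
RT12   81   467  650  327
RT11   200  353  969  518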